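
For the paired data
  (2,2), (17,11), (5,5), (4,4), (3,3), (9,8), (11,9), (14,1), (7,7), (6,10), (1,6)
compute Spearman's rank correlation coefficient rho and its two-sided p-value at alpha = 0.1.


Step 1: Rank x and y separately (midranks; no ties here).
rank(x): 2->2, 17->11, 5->5, 4->4, 3->3, 9->8, 11->9, 14->10, 7->7, 6->6, 1->1
rank(y): 2->2, 11->11, 5->5, 4->4, 3->3, 8->8, 9->9, 1->1, 7->7, 10->10, 6->6
Step 2: d_i = R_x(i) - R_y(i); compute d_i^2.
  (2-2)^2=0, (11-11)^2=0, (5-5)^2=0, (4-4)^2=0, (3-3)^2=0, (8-8)^2=0, (9-9)^2=0, (10-1)^2=81, (7-7)^2=0, (6-10)^2=16, (1-6)^2=25
sum(d^2) = 122.
Step 3: rho = 1 - 6*122 / (11*(11^2 - 1)) = 1 - 732/1320 = 0.445455.
Step 4: Under H0, t = rho * sqrt((n-2)/(1-rho^2)) = 1.4926 ~ t(9).
Step 5: Two-sided p-value from the t-distribution with 9 df = 0.169733.
Step 6: alpha = 0.1. fail to reject H0.

rho = 0.4455, p = 0.169733, fail to reject H0 at alpha = 0.1.


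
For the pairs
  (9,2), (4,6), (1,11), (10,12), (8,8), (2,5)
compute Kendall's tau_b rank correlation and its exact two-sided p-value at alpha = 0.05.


Step 1: Enumerate the 15 unordered pairs (i,j) with i<j and classify each by sign(x_j-x_i) * sign(y_j-y_i).
  (1,2):dx=-5,dy=+4->D; (1,3):dx=-8,dy=+9->D; (1,4):dx=+1,dy=+10->C; (1,5):dx=-1,dy=+6->D
  (1,6):dx=-7,dy=+3->D; (2,3):dx=-3,dy=+5->D; (2,4):dx=+6,dy=+6->C; (2,5):dx=+4,dy=+2->C
  (2,6):dx=-2,dy=-1->C; (3,4):dx=+9,dy=+1->C; (3,5):dx=+7,dy=-3->D; (3,6):dx=+1,dy=-6->D
  (4,5):dx=-2,dy=-4->C; (4,6):dx=-8,dy=-7->C; (5,6):dx=-6,dy=-3->C
Step 2: C = 8, D = 7, total pairs = 15.
Step 3: tau = (C - D)/(n(n-1)/2) = (8 - 7)/15 = 0.066667.
Step 4: Exact two-sided p-value (enumerate n! = 720 permutations of y under H0): p = 1.000000.
Step 5: alpha = 0.05. fail to reject H0.

tau_b = 0.0667 (C=8, D=7), p = 1.000000, fail to reject H0.


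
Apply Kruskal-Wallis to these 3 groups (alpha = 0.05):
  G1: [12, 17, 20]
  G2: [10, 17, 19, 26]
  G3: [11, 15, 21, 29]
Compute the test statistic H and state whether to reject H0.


Step 1: Combine all N = 11 observations and assign midranks.
sorted (value, group, rank): (10,G2,1), (11,G3,2), (12,G1,3), (15,G3,4), (17,G1,5.5), (17,G2,5.5), (19,G2,7), (20,G1,8), (21,G3,9), (26,G2,10), (29,G3,11)
Step 2: Sum ranks within each group.
R_1 = 16.5 (n_1 = 3)
R_2 = 23.5 (n_2 = 4)
R_3 = 26 (n_3 = 4)
Step 3: H = 12/(N(N+1)) * sum(R_i^2/n_i) - 3(N+1)
     = 12/(11*12) * (16.5^2/3 + 23.5^2/4 + 26^2/4) - 3*12
     = 0.090909 * 397.812 - 36
     = 0.164773.
Step 4: Ties present; correction factor C = 1 - 6/(11^3 - 11) = 0.995455. Corrected H = 0.164773 / 0.995455 = 0.165525.
Step 5: Under H0, H ~ chi^2(2); p-value = 0.920570.
Step 6: alpha = 0.05. fail to reject H0.

H = 0.1655, df = 2, p = 0.920570, fail to reject H0.


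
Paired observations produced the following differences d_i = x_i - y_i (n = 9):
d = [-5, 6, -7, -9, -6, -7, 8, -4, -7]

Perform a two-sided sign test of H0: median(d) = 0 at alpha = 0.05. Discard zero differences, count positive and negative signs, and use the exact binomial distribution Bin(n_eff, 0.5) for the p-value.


Step 1: Discard zero differences. Original n = 9; n_eff = number of nonzero differences = 9.
Nonzero differences (with sign): -5, +6, -7, -9, -6, -7, +8, -4, -7
Step 2: Count signs: positive = 2, negative = 7.
Step 3: Under H0: P(positive) = 0.5, so the number of positives S ~ Bin(9, 0.5).
Step 4: Two-sided exact p-value = sum of Bin(9,0.5) probabilities at or below the observed probability = 0.179688.
Step 5: alpha = 0.05. fail to reject H0.

n_eff = 9, pos = 2, neg = 7, p = 0.179688, fail to reject H0.


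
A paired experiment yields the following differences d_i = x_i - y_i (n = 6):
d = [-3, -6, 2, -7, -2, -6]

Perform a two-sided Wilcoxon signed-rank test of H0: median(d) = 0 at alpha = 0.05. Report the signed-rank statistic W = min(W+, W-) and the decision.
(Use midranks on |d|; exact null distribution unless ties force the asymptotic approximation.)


Step 1: Drop any zero differences (none here) and take |d_i|.
|d| = [3, 6, 2, 7, 2, 6]
Step 2: Midrank |d_i| (ties get averaged ranks).
ranks: |3|->3, |6|->4.5, |2|->1.5, |7|->6, |2|->1.5, |6|->4.5
Step 3: Attach original signs; sum ranks with positive sign and with negative sign.
W+ = 1.5 = 1.5
W- = 3 + 4.5 + 6 + 1.5 + 4.5 = 19.5
(Check: W+ + W- = 21 should equal n(n+1)/2 = 21.)
Step 4: Test statistic W = min(W+, W-) = 1.5.
Step 5: Ties in |d|, so use the tie-corrected normal approximation.
        E[W] = n(n+1)/4 = 6*7/4 = 10.5.
        Tie groups: |d|=2 (t=2), |d|=6 (t=2); sum(t^3 - t) = 12.
        Var[W] = n(n+1)(2n+1)/24 - sum(t^3-t)/48 = 546/24 - 12/48 = 22.5.
        z = (W - E[W]) / sqrt(Var[W]) = (1.5 - 10.5) / 4.7434 = -1.8974.
        Two-sided p = 2*Phi(z) = 0.057780.
Step 6: alpha = 0.05. fail to reject H0.

W+ = 1.5, W- = 19.5, W = min = 1.5, p = 0.057780, fail to reject H0.


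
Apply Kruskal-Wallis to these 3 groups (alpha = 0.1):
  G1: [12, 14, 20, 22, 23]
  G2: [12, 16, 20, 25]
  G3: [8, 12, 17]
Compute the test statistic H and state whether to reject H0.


Step 1: Combine all N = 12 observations and assign midranks.
sorted (value, group, rank): (8,G3,1), (12,G1,3), (12,G2,3), (12,G3,3), (14,G1,5), (16,G2,6), (17,G3,7), (20,G1,8.5), (20,G2,8.5), (22,G1,10), (23,G1,11), (25,G2,12)
Step 2: Sum ranks within each group.
R_1 = 37.5 (n_1 = 5)
R_2 = 29.5 (n_2 = 4)
R_3 = 11 (n_3 = 3)
Step 3: H = 12/(N(N+1)) * sum(R_i^2/n_i) - 3(N+1)
     = 12/(12*13) * (37.5^2/5 + 29.5^2/4 + 11^2/3) - 3*13
     = 0.076923 * 539.146 - 39
     = 2.472756.
Step 4: Ties present; correction factor C = 1 - 30/(12^3 - 12) = 0.982517. Corrected H = 2.472756 / 0.982517 = 2.516756.
Step 5: Under H0, H ~ chi^2(2); p-value = 0.284115.
Step 6: alpha = 0.1. fail to reject H0.

H = 2.5168, df = 2, p = 0.284115, fail to reject H0.


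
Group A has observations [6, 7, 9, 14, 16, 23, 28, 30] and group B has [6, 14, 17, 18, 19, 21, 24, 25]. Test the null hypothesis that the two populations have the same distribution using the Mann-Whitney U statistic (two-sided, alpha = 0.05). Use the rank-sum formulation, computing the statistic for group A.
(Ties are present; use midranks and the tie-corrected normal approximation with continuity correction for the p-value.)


Step 1: Combine and sort all 16 observations; assign midranks.
sorted (value, group): (6,X), (6,Y), (7,X), (9,X), (14,X), (14,Y), (16,X), (17,Y), (18,Y), (19,Y), (21,Y), (23,X), (24,Y), (25,Y), (28,X), (30,X)
ranks: 6->1.5, 6->1.5, 7->3, 9->4, 14->5.5, 14->5.5, 16->7, 17->8, 18->9, 19->10, 21->11, 23->12, 24->13, 25->14, 28->15, 30->16
Step 2: Rank sum for X: R1 = 1.5 + 3 + 4 + 5.5 + 7 + 12 + 15 + 16 = 64.
Step 3: U_X = R1 - n1(n1+1)/2 = 64 - 8*9/2 = 64 - 36 = 28.
       U_Y = n1*n2 - U_X = 64 - 28 = 36.
Step 4: Ties are present, so use the tie-corrected normal approximation (with continuity correction) for the p-value.
Step 5: p-value = 0.712787; compare to alpha = 0.05. fail to reject H0.

U_X = 28, p = 0.712787, fail to reject H0 at alpha = 0.05.


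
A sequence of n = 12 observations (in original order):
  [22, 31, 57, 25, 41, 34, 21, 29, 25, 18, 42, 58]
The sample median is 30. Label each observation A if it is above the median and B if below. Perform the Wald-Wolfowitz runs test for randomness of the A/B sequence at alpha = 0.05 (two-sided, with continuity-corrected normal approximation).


Step 1: Compute median = 30; label A = above, B = below.
Labels in order: BAABAABBBBAA  (n_A = 6, n_B = 6)
Step 2: Count runs R = 6.
Step 3: Under H0 (random ordering), E[R] = 2*n_A*n_B/(n_A+n_B) + 1 = 2*6*6/12 + 1 = 7.0000.
        Var[R] = 2*n_A*n_B*(2*n_A*n_B - n_A - n_B) / ((n_A+n_B)^2 * (n_A+n_B-1)) = 4320/1584 = 2.7273.
        SD[R] = 1.6514.
Step 4: Continuity-corrected z = (R + 0.5 - E[R]) / SD[R] = (6 + 0.5 - 7.0000) / 1.6514 = -0.3028.
Step 5: Two-sided p-value via normal approximation = 2*(1 - Phi(|z|)) = 0.762069.
Step 6: alpha = 0.05. fail to reject H0.

R = 6, z = -0.3028, p = 0.762069, fail to reject H0.


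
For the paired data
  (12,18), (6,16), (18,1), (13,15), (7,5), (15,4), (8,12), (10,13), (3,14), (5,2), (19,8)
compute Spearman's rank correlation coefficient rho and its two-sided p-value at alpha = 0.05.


Step 1: Rank x and y separately (midranks; no ties here).
rank(x): 12->7, 6->3, 18->10, 13->8, 7->4, 15->9, 8->5, 10->6, 3->1, 5->2, 19->11
rank(y): 18->11, 16->10, 1->1, 15->9, 5->4, 4->3, 12->6, 13->7, 14->8, 2->2, 8->5
Step 2: d_i = R_x(i) - R_y(i); compute d_i^2.
  (7-11)^2=16, (3-10)^2=49, (10-1)^2=81, (8-9)^2=1, (4-4)^2=0, (9-3)^2=36, (5-6)^2=1, (6-7)^2=1, (1-8)^2=49, (2-2)^2=0, (11-5)^2=36
sum(d^2) = 270.
Step 3: rho = 1 - 6*270 / (11*(11^2 - 1)) = 1 - 1620/1320 = -0.227273.
Step 4: Under H0, t = rho * sqrt((n-2)/(1-rho^2)) = -0.7001 ~ t(9).
Step 5: Two-sided p-value from the t-distribution with 9 df = 0.501536.
Step 6: alpha = 0.05. fail to reject H0.

rho = -0.2273, p = 0.501536, fail to reject H0 at alpha = 0.05.


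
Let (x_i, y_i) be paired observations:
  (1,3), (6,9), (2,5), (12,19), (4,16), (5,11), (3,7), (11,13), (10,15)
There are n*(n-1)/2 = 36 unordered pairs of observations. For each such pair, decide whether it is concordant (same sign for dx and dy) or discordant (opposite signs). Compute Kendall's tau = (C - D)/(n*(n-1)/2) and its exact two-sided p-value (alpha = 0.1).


Step 1: Enumerate the 36 unordered pairs (i,j) with i<j and classify each by sign(x_j-x_i) * sign(y_j-y_i).
  (1,2):dx=+5,dy=+6->C; (1,3):dx=+1,dy=+2->C; (1,4):dx=+11,dy=+16->C; (1,5):dx=+3,dy=+13->C
  (1,6):dx=+4,dy=+8->C; (1,7):dx=+2,dy=+4->C; (1,8):dx=+10,dy=+10->C; (1,9):dx=+9,dy=+12->C
  (2,3):dx=-4,dy=-4->C; (2,4):dx=+6,dy=+10->C; (2,5):dx=-2,dy=+7->D; (2,6):dx=-1,dy=+2->D
  (2,7):dx=-3,dy=-2->C; (2,8):dx=+5,dy=+4->C; (2,9):dx=+4,dy=+6->C; (3,4):dx=+10,dy=+14->C
  (3,5):dx=+2,dy=+11->C; (3,6):dx=+3,dy=+6->C; (3,7):dx=+1,dy=+2->C; (3,8):dx=+9,dy=+8->C
  (3,9):dx=+8,dy=+10->C; (4,5):dx=-8,dy=-3->C; (4,6):dx=-7,dy=-8->C; (4,7):dx=-9,dy=-12->C
  (4,8):dx=-1,dy=-6->C; (4,9):dx=-2,dy=-4->C; (5,6):dx=+1,dy=-5->D; (5,7):dx=-1,dy=-9->C
  (5,8):dx=+7,dy=-3->D; (5,9):dx=+6,dy=-1->D; (6,7):dx=-2,dy=-4->C; (6,8):dx=+6,dy=+2->C
  (6,9):dx=+5,dy=+4->C; (7,8):dx=+8,dy=+6->C; (7,9):dx=+7,dy=+8->C; (8,9):dx=-1,dy=+2->D
Step 2: C = 30, D = 6, total pairs = 36.
Step 3: tau = (C - D)/(n(n-1)/2) = (30 - 6)/36 = 0.666667.
Step 4: Exact two-sided p-value (enumerate n! = 362880 permutations of y under H0): p = 0.012665.
Step 5: alpha = 0.1. reject H0.

tau_b = 0.6667 (C=30, D=6), p = 0.012665, reject H0.


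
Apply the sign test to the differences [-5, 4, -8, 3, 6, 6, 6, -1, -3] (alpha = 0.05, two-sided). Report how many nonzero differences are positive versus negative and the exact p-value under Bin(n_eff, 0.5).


Step 1: Discard zero differences. Original n = 9; n_eff = number of nonzero differences = 9.
Nonzero differences (with sign): -5, +4, -8, +3, +6, +6, +6, -1, -3
Step 2: Count signs: positive = 5, negative = 4.
Step 3: Under H0: P(positive) = 0.5, so the number of positives S ~ Bin(9, 0.5).
Step 4: Two-sided exact p-value = sum of Bin(9,0.5) probabilities at or below the observed probability = 1.000000.
Step 5: alpha = 0.05. fail to reject H0.

n_eff = 9, pos = 5, neg = 4, p = 1.000000, fail to reject H0.


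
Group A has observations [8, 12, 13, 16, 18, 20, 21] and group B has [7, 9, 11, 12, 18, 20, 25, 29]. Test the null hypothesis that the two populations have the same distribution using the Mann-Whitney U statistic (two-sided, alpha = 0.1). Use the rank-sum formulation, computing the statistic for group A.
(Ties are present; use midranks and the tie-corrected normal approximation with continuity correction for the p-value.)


Step 1: Combine and sort all 15 observations; assign midranks.
sorted (value, group): (7,Y), (8,X), (9,Y), (11,Y), (12,X), (12,Y), (13,X), (16,X), (18,X), (18,Y), (20,X), (20,Y), (21,X), (25,Y), (29,Y)
ranks: 7->1, 8->2, 9->3, 11->4, 12->5.5, 12->5.5, 13->7, 16->8, 18->9.5, 18->9.5, 20->11.5, 20->11.5, 21->13, 25->14, 29->15
Step 2: Rank sum for X: R1 = 2 + 5.5 + 7 + 8 + 9.5 + 11.5 + 13 = 56.5.
Step 3: U_X = R1 - n1(n1+1)/2 = 56.5 - 7*8/2 = 56.5 - 28 = 28.5.
       U_Y = n1*n2 - U_X = 56 - 28.5 = 27.5.
Step 4: Ties are present, so use the tie-corrected normal approximation (with continuity correction) for the p-value.
Step 5: p-value = 1.000000; compare to alpha = 0.1. fail to reject H0.

U_X = 28.5, p = 1.000000, fail to reject H0 at alpha = 0.1.


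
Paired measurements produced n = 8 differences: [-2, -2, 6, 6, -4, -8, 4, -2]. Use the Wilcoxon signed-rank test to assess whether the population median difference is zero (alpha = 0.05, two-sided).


Step 1: Drop any zero differences (none here) and take |d_i|.
|d| = [2, 2, 6, 6, 4, 8, 4, 2]
Step 2: Midrank |d_i| (ties get averaged ranks).
ranks: |2|->2, |2|->2, |6|->6.5, |6|->6.5, |4|->4.5, |8|->8, |4|->4.5, |2|->2
Step 3: Attach original signs; sum ranks with positive sign and with negative sign.
W+ = 6.5 + 6.5 + 4.5 = 17.5
W- = 2 + 2 + 4.5 + 8 + 2 = 18.5
(Check: W+ + W- = 36 should equal n(n+1)/2 = 36.)
Step 4: Test statistic W = min(W+, W-) = 17.5.
Step 5: Ties in |d|, so use the tie-corrected normal approximation.
        E[W] = n(n+1)/4 = 8*9/4 = 18.
        Tie groups: |d|=2 (t=3), |d|=4 (t=2), |d|=6 (t=2); sum(t^3 - t) = 36.
        Var[W] = n(n+1)(2n+1)/24 - sum(t^3-t)/48 = 1224/24 - 36/48 = 50.25.
        z = (W - E[W]) / sqrt(Var[W]) = (17.5 - 18) / 7.0887 = -0.0705.
        Two-sided p = 2*Phi(z) = 0.943768.
Step 6: alpha = 0.05. fail to reject H0.

W+ = 17.5, W- = 18.5, W = min = 17.5, p = 0.943768, fail to reject H0.


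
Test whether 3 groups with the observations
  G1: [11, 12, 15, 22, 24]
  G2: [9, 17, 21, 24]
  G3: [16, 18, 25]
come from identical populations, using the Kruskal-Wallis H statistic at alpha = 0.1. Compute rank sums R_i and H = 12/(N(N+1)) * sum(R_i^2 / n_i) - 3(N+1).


Step 1: Combine all N = 12 observations and assign midranks.
sorted (value, group, rank): (9,G2,1), (11,G1,2), (12,G1,3), (15,G1,4), (16,G3,5), (17,G2,6), (18,G3,7), (21,G2,8), (22,G1,9), (24,G1,10.5), (24,G2,10.5), (25,G3,12)
Step 2: Sum ranks within each group.
R_1 = 28.5 (n_1 = 5)
R_2 = 25.5 (n_2 = 4)
R_3 = 24 (n_3 = 3)
Step 3: H = 12/(N(N+1)) * sum(R_i^2/n_i) - 3(N+1)
     = 12/(12*13) * (28.5^2/5 + 25.5^2/4 + 24^2/3) - 3*13
     = 0.076923 * 517.013 - 39
     = 0.770192.
Step 4: Ties present; correction factor C = 1 - 6/(12^3 - 12) = 0.996503. Corrected H = 0.770192 / 0.996503 = 0.772895.
Step 5: Under H0, H ~ chi^2(2); p-value = 0.679466.
Step 6: alpha = 0.1. fail to reject H0.

H = 0.7729, df = 2, p = 0.679466, fail to reject H0.


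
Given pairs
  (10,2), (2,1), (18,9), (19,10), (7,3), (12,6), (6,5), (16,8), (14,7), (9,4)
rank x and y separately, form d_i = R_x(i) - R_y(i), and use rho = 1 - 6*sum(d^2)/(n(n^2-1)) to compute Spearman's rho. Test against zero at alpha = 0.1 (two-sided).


Step 1: Rank x and y separately (midranks; no ties here).
rank(x): 10->5, 2->1, 18->9, 19->10, 7->3, 12->6, 6->2, 16->8, 14->7, 9->4
rank(y): 2->2, 1->1, 9->9, 10->10, 3->3, 6->6, 5->5, 8->8, 7->7, 4->4
Step 2: d_i = R_x(i) - R_y(i); compute d_i^2.
  (5-2)^2=9, (1-1)^2=0, (9-9)^2=0, (10-10)^2=0, (3-3)^2=0, (6-6)^2=0, (2-5)^2=9, (8-8)^2=0, (7-7)^2=0, (4-4)^2=0
sum(d^2) = 18.
Step 3: rho = 1 - 6*18 / (10*(10^2 - 1)) = 1 - 108/990 = 0.890909.
Step 4: Under H0, t = rho * sqrt((n-2)/(1-rho^2)) = 5.5482 ~ t(8).
Step 5: Two-sided p-value from the t-distribution with 8 df = 0.000542.
Step 6: alpha = 0.1. reject H0.

rho = 0.8909, p = 0.000542, reject H0 at alpha = 0.1.


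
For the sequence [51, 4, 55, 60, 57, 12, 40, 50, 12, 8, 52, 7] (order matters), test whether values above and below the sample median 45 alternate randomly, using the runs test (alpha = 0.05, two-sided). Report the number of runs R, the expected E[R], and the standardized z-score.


Step 1: Compute median = 45; label A = above, B = below.
Labels in order: ABAAABBABBAB  (n_A = 6, n_B = 6)
Step 2: Count runs R = 8.
Step 3: Under H0 (random ordering), E[R] = 2*n_A*n_B/(n_A+n_B) + 1 = 2*6*6/12 + 1 = 7.0000.
        Var[R] = 2*n_A*n_B*(2*n_A*n_B - n_A - n_B) / ((n_A+n_B)^2 * (n_A+n_B-1)) = 4320/1584 = 2.7273.
        SD[R] = 1.6514.
Step 4: Continuity-corrected z = (R - 0.5 - E[R]) / SD[R] = (8 - 0.5 - 7.0000) / 1.6514 = 0.3028.
Step 5: Two-sided p-value via normal approximation = 2*(1 - Phi(|z|)) = 0.762069.
Step 6: alpha = 0.05. fail to reject H0.

R = 8, z = 0.3028, p = 0.762069, fail to reject H0.


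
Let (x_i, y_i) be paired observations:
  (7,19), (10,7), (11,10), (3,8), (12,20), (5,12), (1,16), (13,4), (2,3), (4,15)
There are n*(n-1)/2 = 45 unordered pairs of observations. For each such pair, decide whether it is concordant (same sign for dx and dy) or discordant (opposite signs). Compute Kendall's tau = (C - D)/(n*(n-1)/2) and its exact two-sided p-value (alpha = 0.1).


Step 1: Enumerate the 45 unordered pairs (i,j) with i<j and classify each by sign(x_j-x_i) * sign(y_j-y_i).
  (1,2):dx=+3,dy=-12->D; (1,3):dx=+4,dy=-9->D; (1,4):dx=-4,dy=-11->C; (1,5):dx=+5,dy=+1->C
  (1,6):dx=-2,dy=-7->C; (1,7):dx=-6,dy=-3->C; (1,8):dx=+6,dy=-15->D; (1,9):dx=-5,dy=-16->C
  (1,10):dx=-3,dy=-4->C; (2,3):dx=+1,dy=+3->C; (2,4):dx=-7,dy=+1->D; (2,5):dx=+2,dy=+13->C
  (2,6):dx=-5,dy=+5->D; (2,7):dx=-9,dy=+9->D; (2,8):dx=+3,dy=-3->D; (2,9):dx=-8,dy=-4->C
  (2,10):dx=-6,dy=+8->D; (3,4):dx=-8,dy=-2->C; (3,5):dx=+1,dy=+10->C; (3,6):dx=-6,dy=+2->D
  (3,7):dx=-10,dy=+6->D; (3,8):dx=+2,dy=-6->D; (3,9):dx=-9,dy=-7->C; (3,10):dx=-7,dy=+5->D
  (4,5):dx=+9,dy=+12->C; (4,6):dx=+2,dy=+4->C; (4,7):dx=-2,dy=+8->D; (4,8):dx=+10,dy=-4->D
  (4,9):dx=-1,dy=-5->C; (4,10):dx=+1,dy=+7->C; (5,6):dx=-7,dy=-8->C; (5,7):dx=-11,dy=-4->C
  (5,8):dx=+1,dy=-16->D; (5,9):dx=-10,dy=-17->C; (5,10):dx=-8,dy=-5->C; (6,7):dx=-4,dy=+4->D
  (6,8):dx=+8,dy=-8->D; (6,9):dx=-3,dy=-9->C; (6,10):dx=-1,dy=+3->D; (7,8):dx=+12,dy=-12->D
  (7,9):dx=+1,dy=-13->D; (7,10):dx=+3,dy=-1->D; (8,9):dx=-11,dy=-1->C; (8,10):dx=-9,dy=+11->D
  (9,10):dx=+2,dy=+12->C
Step 2: C = 23, D = 22, total pairs = 45.
Step 3: tau = (C - D)/(n(n-1)/2) = (23 - 22)/45 = 0.022222.
Step 4: Exact two-sided p-value (enumerate n! = 3628800 permutations of y under H0): p = 1.000000.
Step 5: alpha = 0.1. fail to reject H0.

tau_b = 0.0222 (C=23, D=22), p = 1.000000, fail to reject H0.


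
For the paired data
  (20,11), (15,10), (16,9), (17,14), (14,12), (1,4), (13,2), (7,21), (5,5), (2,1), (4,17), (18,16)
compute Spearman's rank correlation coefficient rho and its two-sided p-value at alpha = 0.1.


Step 1: Rank x and y separately (midranks; no ties here).
rank(x): 20->12, 15->8, 16->9, 17->10, 14->7, 1->1, 13->6, 7->5, 5->4, 2->2, 4->3, 18->11
rank(y): 11->7, 10->6, 9->5, 14->9, 12->8, 4->3, 2->2, 21->12, 5->4, 1->1, 17->11, 16->10
Step 2: d_i = R_x(i) - R_y(i); compute d_i^2.
  (12-7)^2=25, (8-6)^2=4, (9-5)^2=16, (10-9)^2=1, (7-8)^2=1, (1-3)^2=4, (6-2)^2=16, (5-12)^2=49, (4-4)^2=0, (2-1)^2=1, (3-11)^2=64, (11-10)^2=1
sum(d^2) = 182.
Step 3: rho = 1 - 6*182 / (12*(12^2 - 1)) = 1 - 1092/1716 = 0.363636.
Step 4: Under H0, t = rho * sqrt((n-2)/(1-rho^2)) = 1.2344 ~ t(10).
Step 5: Two-sided p-value from the t-distribution with 10 df = 0.245265.
Step 6: alpha = 0.1. fail to reject H0.

rho = 0.3636, p = 0.245265, fail to reject H0 at alpha = 0.1.


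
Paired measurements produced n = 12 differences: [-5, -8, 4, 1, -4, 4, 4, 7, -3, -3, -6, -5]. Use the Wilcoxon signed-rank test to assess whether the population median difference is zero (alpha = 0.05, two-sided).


Step 1: Drop any zero differences (none here) and take |d_i|.
|d| = [5, 8, 4, 1, 4, 4, 4, 7, 3, 3, 6, 5]
Step 2: Midrank |d_i| (ties get averaged ranks).
ranks: |5|->8.5, |8|->12, |4|->5.5, |1|->1, |4|->5.5, |4|->5.5, |4|->5.5, |7|->11, |3|->2.5, |3|->2.5, |6|->10, |5|->8.5
Step 3: Attach original signs; sum ranks with positive sign and with negative sign.
W+ = 5.5 + 1 + 5.5 + 5.5 + 11 = 28.5
W- = 8.5 + 12 + 5.5 + 2.5 + 2.5 + 10 + 8.5 = 49.5
(Check: W+ + W- = 78 should equal n(n+1)/2 = 78.)
Step 4: Test statistic W = min(W+, W-) = 28.5.
Step 5: Ties in |d|, so use the tie-corrected normal approximation.
        E[W] = n(n+1)/4 = 12*13/4 = 39.
        Tie groups: |d|=3 (t=2), |d|=4 (t=4), |d|=5 (t=2); sum(t^3 - t) = 72.
        Var[W] = n(n+1)(2n+1)/24 - sum(t^3-t)/48 = 3900/24 - 72/48 = 161.
        z = (W - E[W]) / sqrt(Var[W]) = (28.5 - 39) / 12.6886 = -0.8275.
        Two-sided p = 2*Phi(z) = 0.407945.
Step 6: alpha = 0.05. fail to reject H0.

W+ = 28.5, W- = 49.5, W = min = 28.5, p = 0.407945, fail to reject H0.


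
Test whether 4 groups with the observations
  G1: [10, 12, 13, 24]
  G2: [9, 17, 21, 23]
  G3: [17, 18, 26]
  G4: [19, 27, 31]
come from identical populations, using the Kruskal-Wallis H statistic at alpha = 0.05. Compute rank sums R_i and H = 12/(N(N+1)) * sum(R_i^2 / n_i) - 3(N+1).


Step 1: Combine all N = 14 observations and assign midranks.
sorted (value, group, rank): (9,G2,1), (10,G1,2), (12,G1,3), (13,G1,4), (17,G2,5.5), (17,G3,5.5), (18,G3,7), (19,G4,8), (21,G2,9), (23,G2,10), (24,G1,11), (26,G3,12), (27,G4,13), (31,G4,14)
Step 2: Sum ranks within each group.
R_1 = 20 (n_1 = 4)
R_2 = 25.5 (n_2 = 4)
R_3 = 24.5 (n_3 = 3)
R_4 = 35 (n_4 = 3)
Step 3: H = 12/(N(N+1)) * sum(R_i^2/n_i) - 3(N+1)
     = 12/(14*15) * (20^2/4 + 25.5^2/4 + 24.5^2/3 + 35^2/3) - 3*15
     = 0.057143 * 870.979 - 45
     = 4.770238.
Step 4: Ties present; correction factor C = 1 - 6/(14^3 - 14) = 0.997802. Corrected H = 4.770238 / 0.997802 = 4.780745.
Step 5: Under H0, H ~ chi^2(3); p-value = 0.188574.
Step 6: alpha = 0.05. fail to reject H0.

H = 4.7807, df = 3, p = 0.188574, fail to reject H0.


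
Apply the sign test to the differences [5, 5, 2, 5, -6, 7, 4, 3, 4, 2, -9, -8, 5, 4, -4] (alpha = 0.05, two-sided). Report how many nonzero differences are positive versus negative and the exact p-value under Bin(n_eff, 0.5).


Step 1: Discard zero differences. Original n = 15; n_eff = number of nonzero differences = 15.
Nonzero differences (with sign): +5, +5, +2, +5, -6, +7, +4, +3, +4, +2, -9, -8, +5, +4, -4
Step 2: Count signs: positive = 11, negative = 4.
Step 3: Under H0: P(positive) = 0.5, so the number of positives S ~ Bin(15, 0.5).
Step 4: Two-sided exact p-value = sum of Bin(15,0.5) probabilities at or below the observed probability = 0.118469.
Step 5: alpha = 0.05. fail to reject H0.

n_eff = 15, pos = 11, neg = 4, p = 0.118469, fail to reject H0.


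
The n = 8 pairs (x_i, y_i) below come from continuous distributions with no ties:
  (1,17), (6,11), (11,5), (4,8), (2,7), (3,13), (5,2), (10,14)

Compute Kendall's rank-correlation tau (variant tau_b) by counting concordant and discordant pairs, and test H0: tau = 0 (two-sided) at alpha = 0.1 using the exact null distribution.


Step 1: Enumerate the 28 unordered pairs (i,j) with i<j and classify each by sign(x_j-x_i) * sign(y_j-y_i).
  (1,2):dx=+5,dy=-6->D; (1,3):dx=+10,dy=-12->D; (1,4):dx=+3,dy=-9->D; (1,5):dx=+1,dy=-10->D
  (1,6):dx=+2,dy=-4->D; (1,7):dx=+4,dy=-15->D; (1,8):dx=+9,dy=-3->D; (2,3):dx=+5,dy=-6->D
  (2,4):dx=-2,dy=-3->C; (2,5):dx=-4,dy=-4->C; (2,6):dx=-3,dy=+2->D; (2,7):dx=-1,dy=-9->C
  (2,8):dx=+4,dy=+3->C; (3,4):dx=-7,dy=+3->D; (3,5):dx=-9,dy=+2->D; (3,6):dx=-8,dy=+8->D
  (3,7):dx=-6,dy=-3->C; (3,8):dx=-1,dy=+9->D; (4,5):dx=-2,dy=-1->C; (4,6):dx=-1,dy=+5->D
  (4,7):dx=+1,dy=-6->D; (4,8):dx=+6,dy=+6->C; (5,6):dx=+1,dy=+6->C; (5,7):dx=+3,dy=-5->D
  (5,8):dx=+8,dy=+7->C; (6,7):dx=+2,dy=-11->D; (6,8):dx=+7,dy=+1->C; (7,8):dx=+5,dy=+12->C
Step 2: C = 11, D = 17, total pairs = 28.
Step 3: tau = (C - D)/(n(n-1)/2) = (11 - 17)/28 = -0.214286.
Step 4: Exact two-sided p-value (enumerate n! = 40320 permutations of y under H0): p = 0.548413.
Step 5: alpha = 0.1. fail to reject H0.

tau_b = -0.2143 (C=11, D=17), p = 0.548413, fail to reject H0.


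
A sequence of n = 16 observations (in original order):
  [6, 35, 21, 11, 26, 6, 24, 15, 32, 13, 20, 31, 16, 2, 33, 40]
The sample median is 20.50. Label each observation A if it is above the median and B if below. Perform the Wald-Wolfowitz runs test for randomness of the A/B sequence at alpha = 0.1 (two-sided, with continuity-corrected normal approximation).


Step 1: Compute median = 20.50; label A = above, B = below.
Labels in order: BAABABABABBABBAA  (n_A = 8, n_B = 8)
Step 2: Count runs R = 12.
Step 3: Under H0 (random ordering), E[R] = 2*n_A*n_B/(n_A+n_B) + 1 = 2*8*8/16 + 1 = 9.0000.
        Var[R] = 2*n_A*n_B*(2*n_A*n_B - n_A - n_B) / ((n_A+n_B)^2 * (n_A+n_B-1)) = 14336/3840 = 3.7333.
        SD[R] = 1.9322.
Step 4: Continuity-corrected z = (R - 0.5 - E[R]) / SD[R] = (12 - 0.5 - 9.0000) / 1.9322 = 1.2939.
Step 5: Two-sided p-value via normal approximation = 2*(1 - Phi(|z|)) = 0.195709.
Step 6: alpha = 0.1. fail to reject H0.

R = 12, z = 1.2939, p = 0.195709, fail to reject H0.


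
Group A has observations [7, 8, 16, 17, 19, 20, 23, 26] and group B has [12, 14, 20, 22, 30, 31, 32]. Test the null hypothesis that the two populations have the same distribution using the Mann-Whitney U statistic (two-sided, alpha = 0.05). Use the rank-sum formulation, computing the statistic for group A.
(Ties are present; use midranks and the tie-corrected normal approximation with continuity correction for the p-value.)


Step 1: Combine and sort all 15 observations; assign midranks.
sorted (value, group): (7,X), (8,X), (12,Y), (14,Y), (16,X), (17,X), (19,X), (20,X), (20,Y), (22,Y), (23,X), (26,X), (30,Y), (31,Y), (32,Y)
ranks: 7->1, 8->2, 12->3, 14->4, 16->5, 17->6, 19->7, 20->8.5, 20->8.5, 22->10, 23->11, 26->12, 30->13, 31->14, 32->15
Step 2: Rank sum for X: R1 = 1 + 2 + 5 + 6 + 7 + 8.5 + 11 + 12 = 52.5.
Step 3: U_X = R1 - n1(n1+1)/2 = 52.5 - 8*9/2 = 52.5 - 36 = 16.5.
       U_Y = n1*n2 - U_X = 56 - 16.5 = 39.5.
Step 4: Ties are present, so use the tie-corrected normal approximation (with continuity correction) for the p-value.
Step 5: p-value = 0.202614; compare to alpha = 0.05. fail to reject H0.

U_X = 16.5, p = 0.202614, fail to reject H0 at alpha = 0.05.


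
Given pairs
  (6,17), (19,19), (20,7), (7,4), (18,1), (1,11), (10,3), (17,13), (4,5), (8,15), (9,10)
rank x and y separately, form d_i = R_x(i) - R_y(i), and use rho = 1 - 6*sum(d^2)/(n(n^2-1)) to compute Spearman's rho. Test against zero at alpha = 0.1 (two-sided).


Step 1: Rank x and y separately (midranks; no ties here).
rank(x): 6->3, 19->10, 20->11, 7->4, 18->9, 1->1, 10->7, 17->8, 4->2, 8->5, 9->6
rank(y): 17->10, 19->11, 7->5, 4->3, 1->1, 11->7, 3->2, 13->8, 5->4, 15->9, 10->6
Step 2: d_i = R_x(i) - R_y(i); compute d_i^2.
  (3-10)^2=49, (10-11)^2=1, (11-5)^2=36, (4-3)^2=1, (9-1)^2=64, (1-7)^2=36, (7-2)^2=25, (8-8)^2=0, (2-4)^2=4, (5-9)^2=16, (6-6)^2=0
sum(d^2) = 232.
Step 3: rho = 1 - 6*232 / (11*(11^2 - 1)) = 1 - 1392/1320 = -0.054545.
Step 4: Under H0, t = rho * sqrt((n-2)/(1-rho^2)) = -0.1639 ~ t(9).
Step 5: Two-sided p-value from the t-distribution with 9 df = 0.873447.
Step 6: alpha = 0.1. fail to reject H0.

rho = -0.0545, p = 0.873447, fail to reject H0 at alpha = 0.1.


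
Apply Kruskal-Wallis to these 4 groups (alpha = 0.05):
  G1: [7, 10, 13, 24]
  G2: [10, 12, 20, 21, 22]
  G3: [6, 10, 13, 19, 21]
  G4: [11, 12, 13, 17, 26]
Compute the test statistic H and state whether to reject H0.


Step 1: Combine all N = 19 observations and assign midranks.
sorted (value, group, rank): (6,G3,1), (7,G1,2), (10,G1,4), (10,G2,4), (10,G3,4), (11,G4,6), (12,G2,7.5), (12,G4,7.5), (13,G1,10), (13,G3,10), (13,G4,10), (17,G4,12), (19,G3,13), (20,G2,14), (21,G2,15.5), (21,G3,15.5), (22,G2,17), (24,G1,18), (26,G4,19)
Step 2: Sum ranks within each group.
R_1 = 34 (n_1 = 4)
R_2 = 58 (n_2 = 5)
R_3 = 43.5 (n_3 = 5)
R_4 = 54.5 (n_4 = 5)
Step 3: H = 12/(N(N+1)) * sum(R_i^2/n_i) - 3(N+1)
     = 12/(19*20) * (34^2/4 + 58^2/5 + 43.5^2/5 + 54.5^2/5) - 3*20
     = 0.031579 * 1934.3 - 60
     = 1.083158.
Step 4: Ties present; correction factor C = 1 - 60/(19^3 - 19) = 0.991228. Corrected H = 1.083158 / 0.991228 = 1.092743.
Step 5: Under H0, H ~ chi^2(3); p-value = 0.778826.
Step 6: alpha = 0.05. fail to reject H0.

H = 1.0927, df = 3, p = 0.778826, fail to reject H0.


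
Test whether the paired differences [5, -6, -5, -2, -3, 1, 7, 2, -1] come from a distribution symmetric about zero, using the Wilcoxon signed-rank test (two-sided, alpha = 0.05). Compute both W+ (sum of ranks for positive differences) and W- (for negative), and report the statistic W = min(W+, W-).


Step 1: Drop any zero differences (none here) and take |d_i|.
|d| = [5, 6, 5, 2, 3, 1, 7, 2, 1]
Step 2: Midrank |d_i| (ties get averaged ranks).
ranks: |5|->6.5, |6|->8, |5|->6.5, |2|->3.5, |3|->5, |1|->1.5, |7|->9, |2|->3.5, |1|->1.5
Step 3: Attach original signs; sum ranks with positive sign and with negative sign.
W+ = 6.5 + 1.5 + 9 + 3.5 = 20.5
W- = 8 + 6.5 + 3.5 + 5 + 1.5 = 24.5
(Check: W+ + W- = 45 should equal n(n+1)/2 = 45.)
Step 4: Test statistic W = min(W+, W-) = 20.5.
Step 5: Ties in |d|, so use the tie-corrected normal approximation.
        E[W] = n(n+1)/4 = 9*10/4 = 22.5.
        Tie groups: |d|=1 (t=2), |d|=2 (t=2), |d|=5 (t=2); sum(t^3 - t) = 18.
        Var[W] = n(n+1)(2n+1)/24 - sum(t^3-t)/48 = 1710/24 - 18/48 = 70.875.
        z = (W - E[W]) / sqrt(Var[W]) = (20.5 - 22.5) / 8.4187 = -0.2376.
        Two-sided p = 2*Phi(z) = 0.812218.
Step 6: alpha = 0.05. fail to reject H0.

W+ = 20.5, W- = 24.5, W = min = 20.5, p = 0.812218, fail to reject H0.


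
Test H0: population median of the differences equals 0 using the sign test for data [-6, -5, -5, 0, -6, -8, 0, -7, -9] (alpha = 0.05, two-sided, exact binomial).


Step 1: Discard zero differences. Original n = 9; n_eff = number of nonzero differences = 7.
Nonzero differences (with sign): -6, -5, -5, -6, -8, -7, -9
Step 2: Count signs: positive = 0, negative = 7.
Step 3: Under H0: P(positive) = 0.5, so the number of positives S ~ Bin(7, 0.5).
Step 4: Two-sided exact p-value = sum of Bin(7,0.5) probabilities at or below the observed probability = 0.015625.
Step 5: alpha = 0.05. reject H0.

n_eff = 7, pos = 0, neg = 7, p = 0.015625, reject H0.


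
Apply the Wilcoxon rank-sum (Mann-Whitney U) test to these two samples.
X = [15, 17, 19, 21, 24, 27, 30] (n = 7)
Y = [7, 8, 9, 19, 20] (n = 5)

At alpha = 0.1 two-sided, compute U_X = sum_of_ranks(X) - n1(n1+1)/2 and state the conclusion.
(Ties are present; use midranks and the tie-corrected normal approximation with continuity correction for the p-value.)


Step 1: Combine and sort all 12 observations; assign midranks.
sorted (value, group): (7,Y), (8,Y), (9,Y), (15,X), (17,X), (19,X), (19,Y), (20,Y), (21,X), (24,X), (27,X), (30,X)
ranks: 7->1, 8->2, 9->3, 15->4, 17->5, 19->6.5, 19->6.5, 20->8, 21->9, 24->10, 27->11, 30->12
Step 2: Rank sum for X: R1 = 4 + 5 + 6.5 + 9 + 10 + 11 + 12 = 57.5.
Step 3: U_X = R1 - n1(n1+1)/2 = 57.5 - 7*8/2 = 57.5 - 28 = 29.5.
       U_Y = n1*n2 - U_X = 35 - 29.5 = 5.5.
Step 4: Ties are present, so use the tie-corrected normal approximation (with continuity correction) for the p-value.
Step 5: p-value = 0.061363; compare to alpha = 0.1. reject H0.

U_X = 29.5, p = 0.061363, reject H0 at alpha = 0.1.


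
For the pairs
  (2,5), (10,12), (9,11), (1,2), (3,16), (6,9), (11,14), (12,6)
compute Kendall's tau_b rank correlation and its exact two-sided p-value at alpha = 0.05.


Step 1: Enumerate the 28 unordered pairs (i,j) with i<j and classify each by sign(x_j-x_i) * sign(y_j-y_i).
  (1,2):dx=+8,dy=+7->C; (1,3):dx=+7,dy=+6->C; (1,4):dx=-1,dy=-3->C; (1,5):dx=+1,dy=+11->C
  (1,6):dx=+4,dy=+4->C; (1,7):dx=+9,dy=+9->C; (1,8):dx=+10,dy=+1->C; (2,3):dx=-1,dy=-1->C
  (2,4):dx=-9,dy=-10->C; (2,5):dx=-7,dy=+4->D; (2,6):dx=-4,dy=-3->C; (2,7):dx=+1,dy=+2->C
  (2,8):dx=+2,dy=-6->D; (3,4):dx=-8,dy=-9->C; (3,5):dx=-6,dy=+5->D; (3,6):dx=-3,dy=-2->C
  (3,7):dx=+2,dy=+3->C; (3,8):dx=+3,dy=-5->D; (4,5):dx=+2,dy=+14->C; (4,6):dx=+5,dy=+7->C
  (4,7):dx=+10,dy=+12->C; (4,8):dx=+11,dy=+4->C; (5,6):dx=+3,dy=-7->D; (5,7):dx=+8,dy=-2->D
  (5,8):dx=+9,dy=-10->D; (6,7):dx=+5,dy=+5->C; (6,8):dx=+6,dy=-3->D; (7,8):dx=+1,dy=-8->D
Step 2: C = 19, D = 9, total pairs = 28.
Step 3: tau = (C - D)/(n(n-1)/2) = (19 - 9)/28 = 0.357143.
Step 4: Exact two-sided p-value (enumerate n! = 40320 permutations of y under H0): p = 0.275099.
Step 5: alpha = 0.05. fail to reject H0.

tau_b = 0.3571 (C=19, D=9), p = 0.275099, fail to reject H0.


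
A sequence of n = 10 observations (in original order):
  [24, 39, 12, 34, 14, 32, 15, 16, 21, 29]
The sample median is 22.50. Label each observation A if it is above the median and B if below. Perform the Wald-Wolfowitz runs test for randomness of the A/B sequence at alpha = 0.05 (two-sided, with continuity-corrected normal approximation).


Step 1: Compute median = 22.50; label A = above, B = below.
Labels in order: AABABABBBA  (n_A = 5, n_B = 5)
Step 2: Count runs R = 7.
Step 3: Under H0 (random ordering), E[R] = 2*n_A*n_B/(n_A+n_B) + 1 = 2*5*5/10 + 1 = 6.0000.
        Var[R] = 2*n_A*n_B*(2*n_A*n_B - n_A - n_B) / ((n_A+n_B)^2 * (n_A+n_B-1)) = 2000/900 = 2.2222.
        SD[R] = 1.4907.
Step 4: Continuity-corrected z = (R - 0.5 - E[R]) / SD[R] = (7 - 0.5 - 6.0000) / 1.4907 = 0.3354.
Step 5: Two-sided p-value via normal approximation = 2*(1 - Phi(|z|)) = 0.737316.
Step 6: alpha = 0.05. fail to reject H0.

R = 7, z = 0.3354, p = 0.737316, fail to reject H0.


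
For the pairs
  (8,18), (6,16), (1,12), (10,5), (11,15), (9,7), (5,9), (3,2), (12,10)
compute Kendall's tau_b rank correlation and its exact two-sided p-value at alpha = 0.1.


Step 1: Enumerate the 36 unordered pairs (i,j) with i<j and classify each by sign(x_j-x_i) * sign(y_j-y_i).
  (1,2):dx=-2,dy=-2->C; (1,3):dx=-7,dy=-6->C; (1,4):dx=+2,dy=-13->D; (1,5):dx=+3,dy=-3->D
  (1,6):dx=+1,dy=-11->D; (1,7):dx=-3,dy=-9->C; (1,8):dx=-5,dy=-16->C; (1,9):dx=+4,dy=-8->D
  (2,3):dx=-5,dy=-4->C; (2,4):dx=+4,dy=-11->D; (2,5):dx=+5,dy=-1->D; (2,6):dx=+3,dy=-9->D
  (2,7):dx=-1,dy=-7->C; (2,8):dx=-3,dy=-14->C; (2,9):dx=+6,dy=-6->D; (3,4):dx=+9,dy=-7->D
  (3,5):dx=+10,dy=+3->C; (3,6):dx=+8,dy=-5->D; (3,7):dx=+4,dy=-3->D; (3,8):dx=+2,dy=-10->D
  (3,9):dx=+11,dy=-2->D; (4,5):dx=+1,dy=+10->C; (4,6):dx=-1,dy=+2->D; (4,7):dx=-5,dy=+4->D
  (4,8):dx=-7,dy=-3->C; (4,9):dx=+2,dy=+5->C; (5,6):dx=-2,dy=-8->C; (5,7):dx=-6,dy=-6->C
  (5,8):dx=-8,dy=-13->C; (5,9):dx=+1,dy=-5->D; (6,7):dx=-4,dy=+2->D; (6,8):dx=-6,dy=-5->C
  (6,9):dx=+3,dy=+3->C; (7,8):dx=-2,dy=-7->C; (7,9):dx=+7,dy=+1->C; (8,9):dx=+9,dy=+8->C
Step 2: C = 19, D = 17, total pairs = 36.
Step 3: tau = (C - D)/(n(n-1)/2) = (19 - 17)/36 = 0.055556.
Step 4: Exact two-sided p-value (enumerate n! = 362880 permutations of y under H0): p = 0.919455.
Step 5: alpha = 0.1. fail to reject H0.

tau_b = 0.0556 (C=19, D=17), p = 0.919455, fail to reject H0.


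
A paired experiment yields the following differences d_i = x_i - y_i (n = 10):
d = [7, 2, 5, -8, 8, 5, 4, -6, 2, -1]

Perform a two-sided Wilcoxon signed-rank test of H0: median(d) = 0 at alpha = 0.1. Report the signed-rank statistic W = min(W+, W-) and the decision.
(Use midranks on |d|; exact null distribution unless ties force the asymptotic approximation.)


Step 1: Drop any zero differences (none here) and take |d_i|.
|d| = [7, 2, 5, 8, 8, 5, 4, 6, 2, 1]
Step 2: Midrank |d_i| (ties get averaged ranks).
ranks: |7|->8, |2|->2.5, |5|->5.5, |8|->9.5, |8|->9.5, |5|->5.5, |4|->4, |6|->7, |2|->2.5, |1|->1
Step 3: Attach original signs; sum ranks with positive sign and with negative sign.
W+ = 8 + 2.5 + 5.5 + 9.5 + 5.5 + 4 + 2.5 = 37.5
W- = 9.5 + 7 + 1 = 17.5
(Check: W+ + W- = 55 should equal n(n+1)/2 = 55.)
Step 4: Test statistic W = min(W+, W-) = 17.5.
Step 5: Ties in |d|, so use the tie-corrected normal approximation.
        E[W] = n(n+1)/4 = 10*11/4 = 27.5.
        Tie groups: |d|=2 (t=2), |d|=5 (t=2), |d|=8 (t=2); sum(t^3 - t) = 18.
        Var[W] = n(n+1)(2n+1)/24 - sum(t^3-t)/48 = 2310/24 - 18/48 = 95.875.
        z = (W - E[W]) / sqrt(Var[W]) = (17.5 - 27.5) / 9.7916 = -1.0213.
        Two-sided p = 2*Phi(z) = 0.307119.
Step 6: alpha = 0.1. fail to reject H0.

W+ = 37.5, W- = 17.5, W = min = 17.5, p = 0.307119, fail to reject H0.


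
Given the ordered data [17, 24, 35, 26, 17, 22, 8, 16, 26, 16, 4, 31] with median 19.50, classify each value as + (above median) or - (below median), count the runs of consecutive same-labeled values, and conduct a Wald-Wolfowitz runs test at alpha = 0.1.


Step 1: Compute median = 19.50; label A = above, B = below.
Labels in order: BAAABABBABBA  (n_A = 6, n_B = 6)
Step 2: Count runs R = 8.
Step 3: Under H0 (random ordering), E[R] = 2*n_A*n_B/(n_A+n_B) + 1 = 2*6*6/12 + 1 = 7.0000.
        Var[R] = 2*n_A*n_B*(2*n_A*n_B - n_A - n_B) / ((n_A+n_B)^2 * (n_A+n_B-1)) = 4320/1584 = 2.7273.
        SD[R] = 1.6514.
Step 4: Continuity-corrected z = (R - 0.5 - E[R]) / SD[R] = (8 - 0.5 - 7.0000) / 1.6514 = 0.3028.
Step 5: Two-sided p-value via normal approximation = 2*(1 - Phi(|z|)) = 0.762069.
Step 6: alpha = 0.1. fail to reject H0.

R = 8, z = 0.3028, p = 0.762069, fail to reject H0.


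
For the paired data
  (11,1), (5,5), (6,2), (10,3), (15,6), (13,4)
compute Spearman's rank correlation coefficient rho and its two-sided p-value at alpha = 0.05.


Step 1: Rank x and y separately (midranks; no ties here).
rank(x): 11->4, 5->1, 6->2, 10->3, 15->6, 13->5
rank(y): 1->1, 5->5, 2->2, 3->3, 6->6, 4->4
Step 2: d_i = R_x(i) - R_y(i); compute d_i^2.
  (4-1)^2=9, (1-5)^2=16, (2-2)^2=0, (3-3)^2=0, (6-6)^2=0, (5-4)^2=1
sum(d^2) = 26.
Step 3: rho = 1 - 6*26 / (6*(6^2 - 1)) = 1 - 156/210 = 0.257143.
Step 4: Under H0, t = rho * sqrt((n-2)/(1-rho^2)) = 0.5322 ~ t(4).
Step 5: Two-sided p-value from the t-distribution with 4 df = 0.622787.
Step 6: alpha = 0.05. fail to reject H0.

rho = 0.2571, p = 0.622787, fail to reject H0 at alpha = 0.05.


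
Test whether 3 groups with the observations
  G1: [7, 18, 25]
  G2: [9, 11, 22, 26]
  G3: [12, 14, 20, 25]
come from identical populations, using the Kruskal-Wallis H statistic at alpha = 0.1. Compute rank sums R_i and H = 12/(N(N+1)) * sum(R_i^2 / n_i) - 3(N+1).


Step 1: Combine all N = 11 observations and assign midranks.
sorted (value, group, rank): (7,G1,1), (9,G2,2), (11,G2,3), (12,G3,4), (14,G3,5), (18,G1,6), (20,G3,7), (22,G2,8), (25,G1,9.5), (25,G3,9.5), (26,G2,11)
Step 2: Sum ranks within each group.
R_1 = 16.5 (n_1 = 3)
R_2 = 24 (n_2 = 4)
R_3 = 25.5 (n_3 = 4)
Step 3: H = 12/(N(N+1)) * sum(R_i^2/n_i) - 3(N+1)
     = 12/(11*12) * (16.5^2/3 + 24^2/4 + 25.5^2/4) - 3*12
     = 0.090909 * 397.312 - 36
     = 0.119318.
Step 4: Ties present; correction factor C = 1 - 6/(11^3 - 11) = 0.995455. Corrected H = 0.119318 / 0.995455 = 0.119863.
Step 5: Under H0, H ~ chi^2(2); p-value = 0.941829.
Step 6: alpha = 0.1. fail to reject H0.

H = 0.1199, df = 2, p = 0.941829, fail to reject H0.


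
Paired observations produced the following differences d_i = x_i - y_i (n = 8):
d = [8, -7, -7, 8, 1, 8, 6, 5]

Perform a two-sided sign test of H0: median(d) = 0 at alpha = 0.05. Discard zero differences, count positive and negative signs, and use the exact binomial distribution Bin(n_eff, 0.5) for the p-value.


Step 1: Discard zero differences. Original n = 8; n_eff = number of nonzero differences = 8.
Nonzero differences (with sign): +8, -7, -7, +8, +1, +8, +6, +5
Step 2: Count signs: positive = 6, negative = 2.
Step 3: Under H0: P(positive) = 0.5, so the number of positives S ~ Bin(8, 0.5).
Step 4: Two-sided exact p-value = sum of Bin(8,0.5) probabilities at or below the observed probability = 0.289062.
Step 5: alpha = 0.05. fail to reject H0.

n_eff = 8, pos = 6, neg = 2, p = 0.289062, fail to reject H0.


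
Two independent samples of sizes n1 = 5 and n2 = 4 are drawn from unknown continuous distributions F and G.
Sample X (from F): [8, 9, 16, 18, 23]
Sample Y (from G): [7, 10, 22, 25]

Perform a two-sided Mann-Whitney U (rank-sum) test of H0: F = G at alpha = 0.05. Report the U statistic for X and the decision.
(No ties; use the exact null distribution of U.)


Step 1: Combine and sort all 9 observations; assign midranks.
sorted (value, group): (7,Y), (8,X), (9,X), (10,Y), (16,X), (18,X), (22,Y), (23,X), (25,Y)
ranks: 7->1, 8->2, 9->3, 10->4, 16->5, 18->6, 22->7, 23->8, 25->9
Step 2: Rank sum for X: R1 = 2 + 3 + 5 + 6 + 8 = 24.
Step 3: U_X = R1 - n1(n1+1)/2 = 24 - 5*6/2 = 24 - 15 = 9.
       U_Y = n1*n2 - U_X = 20 - 9 = 11.
Step 4: No ties, so the exact null distribution of U (based on enumerating the C(9,5) = 126 equally likely rank assignments) gives the two-sided p-value.
Step 5: p-value = 0.904762; compare to alpha = 0.05. fail to reject H0.

U_X = 9, p = 0.904762, fail to reject H0 at alpha = 0.05.


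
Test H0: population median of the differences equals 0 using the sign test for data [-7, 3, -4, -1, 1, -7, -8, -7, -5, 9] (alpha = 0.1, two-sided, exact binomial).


Step 1: Discard zero differences. Original n = 10; n_eff = number of nonzero differences = 10.
Nonzero differences (with sign): -7, +3, -4, -1, +1, -7, -8, -7, -5, +9
Step 2: Count signs: positive = 3, negative = 7.
Step 3: Under H0: P(positive) = 0.5, so the number of positives S ~ Bin(10, 0.5).
Step 4: Two-sided exact p-value = sum of Bin(10,0.5) probabilities at or below the observed probability = 0.343750.
Step 5: alpha = 0.1. fail to reject H0.

n_eff = 10, pos = 3, neg = 7, p = 0.343750, fail to reject H0.
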